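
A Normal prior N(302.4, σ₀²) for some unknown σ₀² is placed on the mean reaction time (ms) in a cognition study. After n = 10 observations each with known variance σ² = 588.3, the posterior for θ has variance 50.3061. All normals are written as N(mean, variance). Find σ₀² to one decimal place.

For the Normal–Normal model with known σ², precisions add: τ_n = τ₀ + n/σ².
So 1/σ₀² = 1/50.3061 − 10/588.3 = 0.019878 − 0.016998 = 0.002880.
Hence σ₀² = 1/0.002880 ≈ 347.2.

σ₀² = 347.2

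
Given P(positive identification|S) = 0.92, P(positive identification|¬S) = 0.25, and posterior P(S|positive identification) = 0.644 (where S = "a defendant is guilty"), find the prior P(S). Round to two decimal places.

P(S) = 0.33

In odds form, posterior odds = prior odds × likelihood ratio, so prior odds = posterior odds ÷ LR.
Posterior odds = 0.644/(1−0.644) = 1.8090. LR = 0.92/0.25 = 3.6800.
Prior odds = 1.8090/3.6800 = 0.4916, so P(S) = 0.4916/(1+0.4916) ≈ 0.33.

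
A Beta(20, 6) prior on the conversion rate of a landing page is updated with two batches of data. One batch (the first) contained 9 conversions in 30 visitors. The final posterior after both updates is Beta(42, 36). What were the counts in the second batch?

13 conversions and 9 bounces

Sequential conjugate updates are equivalent to a single update on the pooled data, so total successes = posterior α − prior α and total failures = posterior β − prior β.
Total across both batches: 42−20=22 conversions, 36−6=30 bounces.
Subtract the first batch: 22−9=13 conversions and 30−21=9 bounces.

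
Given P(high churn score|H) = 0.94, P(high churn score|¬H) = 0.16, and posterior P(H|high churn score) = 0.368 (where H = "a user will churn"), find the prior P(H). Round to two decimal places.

P(H) = 0.09

In odds form, posterior odds = prior odds × likelihood ratio, so prior odds = posterior odds ÷ LR.
Posterior odds = 0.368/(1−0.368) = 0.5823. LR = 0.94/0.16 = 5.8750.
Prior odds = 0.5823/5.8750 = 0.0991, so P(H) = 0.0991/(1+0.0991) ≈ 0.09.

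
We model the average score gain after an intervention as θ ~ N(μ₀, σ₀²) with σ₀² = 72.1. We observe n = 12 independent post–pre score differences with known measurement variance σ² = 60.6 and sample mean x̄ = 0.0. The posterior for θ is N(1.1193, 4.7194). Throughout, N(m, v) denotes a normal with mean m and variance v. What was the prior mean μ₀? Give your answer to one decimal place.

μ₀ = 17.1

With known observation variance, the Normal–Normal posterior has precision τ_n = τ₀ + n/σ² and mean μ_n = (τ₀μ₀ + (n/σ²)x̄)/τ_n.
Here τ₀ = 1/72.1 = 0.013870 and τ_data = 12/60.6 = 0.198020, so τ_n = 0.211890.
Rearranging for μ₀: μ₀ = (μ_n·τ_n − τ_data·x̄)/τ₀ = (1.1193·0.211890 − 0.198020·0.0) / 0.013870 = 0.237168/0.013870 ≈ 17.1.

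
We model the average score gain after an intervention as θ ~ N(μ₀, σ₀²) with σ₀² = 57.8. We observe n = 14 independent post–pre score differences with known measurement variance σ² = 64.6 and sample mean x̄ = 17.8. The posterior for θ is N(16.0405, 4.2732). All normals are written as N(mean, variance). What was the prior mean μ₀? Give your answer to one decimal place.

The posterior mean is a precision-weighted average: μ_n = (τ₀μ₀ + τ_data·x̄)/(τ₀+τ_data), with τ₀=1/σ₀² and τ_data=n/σ².
Here τ₀ = 1/57.8 = 0.017301 and τ_data = 14/64.6 = 0.216718, so τ_n = 0.234019.
Rearranging for μ₀: μ₀ = (μ_n·τ_n − τ_data·x̄)/τ₀ = (16.0405·0.234019 − 0.216718·17.8) / 0.017301 = -0.103799/0.017301 ≈ -6.0.

μ₀ = -6.0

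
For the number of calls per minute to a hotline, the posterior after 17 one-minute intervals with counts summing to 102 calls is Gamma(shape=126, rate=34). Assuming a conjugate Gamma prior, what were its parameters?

A Gamma(α, β) prior (rate parametrization) on a Poisson rate with n observations summing to S gives posterior Gamma(α+S, β+n).
So α = 126 − 102 = 24 and β = 34 − 17 = 17.

Gamma(shape=24, rate=17)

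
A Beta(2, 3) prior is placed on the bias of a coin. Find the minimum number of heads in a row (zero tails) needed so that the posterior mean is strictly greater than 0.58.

k = 3

After k heads and 0 tails the posterior is Beta(2+k, 3), with mean (2+k)/(2+3+k).
Set (2+k)/(5+k) > 0.58 and solve: k > (0.58·5 − 2)/(1 − 0.58) = 2.143.
The smallest integer exceeding 2.143 is 3, and checking k=3: (5)/(8) = 0.6250 > 0.58.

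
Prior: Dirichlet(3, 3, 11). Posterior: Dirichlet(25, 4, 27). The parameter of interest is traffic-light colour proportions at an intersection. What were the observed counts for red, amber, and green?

counts (22, 1, 16)

For a Dirichlet(α) prior with multinomial counts c, the posterior is Dirichlet(α + c) componentwise.
Counts are posterior − prior componentwise: 25−3=22, 4−3=1, 27−11=16.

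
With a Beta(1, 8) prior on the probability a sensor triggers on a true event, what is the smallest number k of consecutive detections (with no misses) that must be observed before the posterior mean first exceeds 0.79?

After k detections and 0 misses the posterior is Beta(1+k, 8), with mean (1+k)/(1+8+k).
Set (1+k)/(9+k) > 0.79 and solve: k > (0.79·9 − 1)/(1 − 0.79) = 29.095.
The smallest integer exceeding 29.095 is 30, and checking k=30: (31)/(39) = 0.7949 > 0.79.

k = 30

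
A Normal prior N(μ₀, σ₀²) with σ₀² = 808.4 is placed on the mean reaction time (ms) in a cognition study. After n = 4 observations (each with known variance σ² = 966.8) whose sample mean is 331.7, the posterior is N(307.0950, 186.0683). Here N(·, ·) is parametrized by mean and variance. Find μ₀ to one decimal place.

The posterior mean is a precision-weighted average: μ_n = (τ₀μ₀ + τ_data·x̄)/(τ₀+τ_data), with τ₀=1/σ₀² and τ_data=n/σ².
Here τ₀ = 1/808.4 = 0.001237 and τ_data = 4/966.8 = 0.004137, so τ_n = 0.005374.
Rearranging for μ₀: μ₀ = (μ_n·τ_n − τ_data·x̄)/τ₀ = (307.0950·0.005374 − 0.004137·331.7) / 0.001237 = 0.278086/0.001237 ≈ 224.8.

μ₀ = 224.8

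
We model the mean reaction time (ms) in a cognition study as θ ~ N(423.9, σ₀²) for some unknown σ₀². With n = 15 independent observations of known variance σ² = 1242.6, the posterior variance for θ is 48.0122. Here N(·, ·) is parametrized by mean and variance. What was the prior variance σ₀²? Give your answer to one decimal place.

Posterior precision equals prior precision plus data precision: 1/σ_n² = 1/σ₀² + n/σ².
So 1/σ₀² = 1/48.0122 − 15/1242.6 = 0.020828 − 0.012071 = 0.008757.
Hence σ₀² = 1/0.008757 ≈ 114.2.

σ₀² = 114.2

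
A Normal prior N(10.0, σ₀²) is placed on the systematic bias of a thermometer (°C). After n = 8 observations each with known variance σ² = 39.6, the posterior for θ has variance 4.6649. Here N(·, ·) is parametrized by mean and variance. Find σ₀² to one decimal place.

Posterior precision equals prior precision plus data precision: 1/σ_n² = 1/σ₀² + n/σ².
So 1/σ₀² = 1/4.6649 − 8/39.6 = 0.214367 − 0.202020 = 0.012347.
Hence σ₀² = 1/0.012347 ≈ 81.0.

σ₀² = 81.0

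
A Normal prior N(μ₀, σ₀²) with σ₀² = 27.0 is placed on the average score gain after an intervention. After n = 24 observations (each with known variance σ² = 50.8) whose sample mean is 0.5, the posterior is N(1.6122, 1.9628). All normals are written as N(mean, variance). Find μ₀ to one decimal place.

The posterior mean is a precision-weighted average: μ_n = (τ₀μ₀ + τ_data·x̄)/(τ₀+τ_data), with τ₀=1/σ₀² and τ_data=n/σ².
Here τ₀ = 1/27.0 = 0.037037 and τ_data = 24/50.8 = 0.472441, so τ_n = 0.509478.
Rearranging for μ₀: μ₀ = (μ_n·τ_n − τ_data·x̄)/τ₀ = (1.6122·0.509478 − 0.472441·0.5) / 0.037037 = 0.585160/0.037037 ≈ 15.8.

μ₀ = 15.8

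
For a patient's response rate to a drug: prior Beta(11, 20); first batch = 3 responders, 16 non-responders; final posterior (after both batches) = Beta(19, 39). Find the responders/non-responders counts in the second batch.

5 responders and 3 non-responders

Because Beta–binomial updating is additive in the counts, the combined data contributed (α_post−α_prior, β_post−β_prior) successes and failures.
Total across both batches: 19−11=8 responders, 39−20=19 non-responders.
Subtract the first batch: 8−3=5 responders and 19−16=3 non-responders.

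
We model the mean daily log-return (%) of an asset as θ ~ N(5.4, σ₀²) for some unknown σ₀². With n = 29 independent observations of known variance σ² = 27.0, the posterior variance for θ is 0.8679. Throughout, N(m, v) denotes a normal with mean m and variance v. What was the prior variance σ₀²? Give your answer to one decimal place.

σ₀² = 12.8

For the Normal–Normal model with known σ², precisions add: τ_n = τ₀ + n/σ².
So 1/σ₀² = 1/0.8679 − 29/27.0 = 1.152206 − 1.074074 = 0.078132.
Hence σ₀² = 1/0.078132 ≈ 12.8.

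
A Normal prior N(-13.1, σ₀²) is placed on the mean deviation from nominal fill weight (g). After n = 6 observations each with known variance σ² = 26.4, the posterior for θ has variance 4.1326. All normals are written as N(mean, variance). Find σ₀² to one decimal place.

For the Normal–Normal model with known σ², precisions add: τ_n = τ₀ + n/σ².
So 1/σ₀² = 1/4.1326 − 6/26.4 = 0.241978 − 0.227273 = 0.014705.
Hence σ₀² = 1/0.014705 ≈ 68.0.

σ₀² = 68.0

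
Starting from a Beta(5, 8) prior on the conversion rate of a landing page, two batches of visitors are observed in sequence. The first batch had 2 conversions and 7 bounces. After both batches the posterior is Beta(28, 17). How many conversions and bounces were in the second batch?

21 conversions and 2 bounces

Sequential conjugate updates are equivalent to a single update on the pooled data, so total successes = posterior α − prior α and total failures = posterior β − prior β.
Total across both batches: 28−5=23 conversions, 17−8=9 bounces.
Subtract the first batch: 23−2=21 conversions and 9−7=2 bounces.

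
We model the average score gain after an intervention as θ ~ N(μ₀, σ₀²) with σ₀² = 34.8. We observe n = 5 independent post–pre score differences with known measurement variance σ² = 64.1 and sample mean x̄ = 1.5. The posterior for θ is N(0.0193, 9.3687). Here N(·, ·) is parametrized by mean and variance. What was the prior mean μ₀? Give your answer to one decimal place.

The posterior mean is a precision-weighted average: μ_n = (τ₀μ₀ + τ_data·x̄)/(τ₀+τ_data), with τ₀=1/σ₀² and τ_data=n/σ².
Here τ₀ = 1/34.8 = 0.028736 and τ_data = 5/64.1 = 0.078003, so τ_n = 0.106739.
Rearranging for μ₀: μ₀ = (μ_n·τ_n − τ_data·x̄)/τ₀ = (0.0193·0.106739 − 0.078003·1.5) / 0.028736 = -0.114944/0.028736 ≈ -4.0.

μ₀ = -4.0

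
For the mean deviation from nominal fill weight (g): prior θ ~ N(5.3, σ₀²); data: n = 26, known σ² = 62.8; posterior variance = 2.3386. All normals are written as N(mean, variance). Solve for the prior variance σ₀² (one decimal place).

Posterior precision equals prior precision plus data precision: 1/σ_n² = 1/σ₀² + n/σ².
So 1/σ₀² = 1/2.3386 − 26/62.8 = 0.427606 − 0.414013 = 0.013593.
Hence σ₀² = 1/0.013593 ≈ 73.6.

σ₀² = 73.6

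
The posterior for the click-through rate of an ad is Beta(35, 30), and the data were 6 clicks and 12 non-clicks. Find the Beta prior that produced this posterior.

A Beta(a, b) prior with s successes and f failures in binomial data gives a Beta(a+s, b+f) posterior.
So a = 35 − 6 = 29 and b = 30 − 12 = 18.

Beta(29, 18)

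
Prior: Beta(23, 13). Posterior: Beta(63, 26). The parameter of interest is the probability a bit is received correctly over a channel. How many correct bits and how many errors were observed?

A Beta(a, b) prior with s successes and f failures in binomial data gives a Beta(a+s, b+f) posterior.
So s = 63 − 23 = 40 and f = 26 − 13 = 13.

40 correct bits and 13 errors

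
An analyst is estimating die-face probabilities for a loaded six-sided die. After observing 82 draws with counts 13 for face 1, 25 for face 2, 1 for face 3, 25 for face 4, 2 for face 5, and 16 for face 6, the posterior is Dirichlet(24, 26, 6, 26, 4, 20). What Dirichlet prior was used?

For a Dirichlet(α) prior with multinomial counts c, the posterior is Dirichlet(α + c) componentwise.
Subtract each count from the matching posterior parameter: 24−13=11, 26−25=1, 6−1=5, 26−25=1, 4−2=2, 20−16=4.

Dirichlet(11, 1, 5, 1, 2, 4)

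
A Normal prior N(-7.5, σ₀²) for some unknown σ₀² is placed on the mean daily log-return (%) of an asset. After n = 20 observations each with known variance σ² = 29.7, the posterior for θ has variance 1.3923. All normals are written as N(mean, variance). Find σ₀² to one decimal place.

For the Normal–Normal model with known σ², precisions add: τ_n = τ₀ + n/σ².
So 1/σ₀² = 1/1.3923 − 20/29.7 = 0.718236 − 0.673401 = 0.044835.
Hence σ₀² = 1/0.044835 ≈ 22.3.

σ₀² = 22.3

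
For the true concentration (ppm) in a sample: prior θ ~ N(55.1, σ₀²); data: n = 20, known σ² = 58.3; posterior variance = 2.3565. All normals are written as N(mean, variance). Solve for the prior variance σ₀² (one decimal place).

Posterior precision equals prior precision plus data precision: 1/σ_n² = 1/σ₀² + n/σ².
So 1/σ₀² = 1/2.3565 − 20/58.3 = 0.424358 − 0.343053 = 0.081305.
Hence σ₀² = 1/0.081305 ≈ 12.3.

σ₀² = 12.3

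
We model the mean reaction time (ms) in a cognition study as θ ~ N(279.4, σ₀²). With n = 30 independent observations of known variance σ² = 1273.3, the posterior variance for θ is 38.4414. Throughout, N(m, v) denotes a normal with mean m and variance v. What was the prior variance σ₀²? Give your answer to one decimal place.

σ₀² = 407.7

For the Normal–Normal model with known σ², precisions add: τ_n = τ₀ + n/σ².
So 1/σ₀² = 1/38.4414 − 30/1273.3 = 0.026014 − 0.023561 = 0.002453.
Hence σ₀² = 1/0.002453 ≈ 407.7.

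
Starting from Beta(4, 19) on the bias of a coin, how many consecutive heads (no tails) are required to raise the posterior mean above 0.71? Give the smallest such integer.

After k heads and 0 tails the posterior is Beta(4+k, 19), with mean (4+k)/(4+19+k).
Set (4+k)/(23+k) > 0.71 and solve: k > (0.71·23 − 4)/(1 − 0.71) = 42.517.
The smallest integer exceeding 42.517 is 43, and checking k=43: (47)/(66) = 0.7121 > 0.71.

k = 43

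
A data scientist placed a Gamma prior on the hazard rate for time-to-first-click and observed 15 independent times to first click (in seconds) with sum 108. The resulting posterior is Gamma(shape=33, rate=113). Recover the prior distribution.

For an exponential likelihood with a Gamma(α, β) prior on the rate, n observations with total T give posterior Gamma(α+n, β+T).
So α = 33 − 15 = 18 and β = 113 − 108 = 5.

Gamma(shape=18, rate=5)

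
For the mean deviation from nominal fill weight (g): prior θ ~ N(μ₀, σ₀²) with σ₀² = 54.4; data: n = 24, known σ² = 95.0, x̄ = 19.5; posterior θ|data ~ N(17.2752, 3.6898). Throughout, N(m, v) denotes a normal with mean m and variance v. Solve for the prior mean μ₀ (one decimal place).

With known observation variance, the Normal–Normal posterior has precision τ_n = τ₀ + n/σ² and mean μ_n = (τ₀μ₀ + (n/σ²)x̄)/τ_n.
Here τ₀ = 1/54.4 = 0.018382 and τ_data = 24/95.0 = 0.252632, so τ_n = 0.271014.
Rearranging for μ₀: μ₀ = (μ_n·τ_n − τ_data·x̄)/τ₀ = (17.2752·0.271014 − 0.252632·19.5) / 0.018382 = -0.244503/0.018382 ≈ -13.3.

μ₀ = -13.3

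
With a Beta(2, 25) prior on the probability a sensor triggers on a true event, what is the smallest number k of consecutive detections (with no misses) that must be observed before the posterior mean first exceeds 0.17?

k = 4

After k detections and 0 misses the posterior is Beta(2+k, 25), with mean (2+k)/(2+25+k).
Set (2+k)/(27+k) > 0.17 and solve: k > (0.17·27 − 2)/(1 − 0.17) = 3.120.
The smallest integer exceeding 3.120 is 4.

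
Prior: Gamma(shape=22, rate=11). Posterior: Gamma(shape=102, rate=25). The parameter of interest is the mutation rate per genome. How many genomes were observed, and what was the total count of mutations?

n = 14 genomes with total 80 mutations

A Gamma(α, β) prior (rate parametrization) on a Poisson rate with n observations summing to S gives posterior Gamma(α+S, β+n).
Matching: Σxᵢ = 102 − 22 = 80 and n = 25 − 11 = 14.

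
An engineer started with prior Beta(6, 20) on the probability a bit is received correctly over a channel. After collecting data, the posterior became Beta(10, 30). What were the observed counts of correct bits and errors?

Under Beta–binomial conjugacy the posterior parameters are (a+s, b+f).
So s = 10 − 6 = 4 and f = 30 − 20 = 10.

4 correct bits and 10 errors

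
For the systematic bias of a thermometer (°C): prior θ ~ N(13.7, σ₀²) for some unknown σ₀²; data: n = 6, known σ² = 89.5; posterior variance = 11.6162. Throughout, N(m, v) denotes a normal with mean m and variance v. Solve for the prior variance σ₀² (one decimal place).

σ₀² = 52.5

Posterior precision equals prior precision plus data precision: 1/σ_n² = 1/σ₀² + n/σ².
So 1/σ₀² = 1/11.6162 − 6/89.5 = 0.086087 − 0.067039 = 0.019048.
Hence σ₀² = 1/0.019048 ≈ 52.5.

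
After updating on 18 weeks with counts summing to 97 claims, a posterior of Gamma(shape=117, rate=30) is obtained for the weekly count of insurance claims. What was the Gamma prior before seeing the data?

Gamma(shape=20, rate=12)

Gamma–Poisson conjugacy: posterior shape = α + Σxᵢ, posterior rate = β + n.
So α = 117 − 97 = 20 and β = 30 − 18 = 12.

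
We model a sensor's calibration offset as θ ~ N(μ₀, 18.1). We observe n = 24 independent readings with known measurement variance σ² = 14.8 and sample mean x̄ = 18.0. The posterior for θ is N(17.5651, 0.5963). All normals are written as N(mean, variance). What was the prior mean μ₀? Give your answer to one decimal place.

μ₀ = 4.8

With known observation variance, the Normal–Normal posterior has precision τ_n = τ₀ + n/σ² and mean μ_n = (τ₀μ₀ + (n/σ²)x̄)/τ_n.
Here τ₀ = 1/18.1 = 0.055249 and τ_data = 24/14.8 = 1.621622, so τ_n = 1.676871.
Rearranging for μ₀: μ₀ = (μ_n·τ_n − τ_data·x̄)/τ₀ = (17.5651·1.676871 − 1.621622·18.0) / 0.055249 = 0.265211/0.055249 ≈ 4.8.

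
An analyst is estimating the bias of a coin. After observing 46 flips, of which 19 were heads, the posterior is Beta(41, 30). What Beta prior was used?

Beta(22, 3)

Under Beta–binomial conjugacy the posterior parameters are (α+s, β+f).
So α = 41 − 19 = 22 and β = 30 − 27 = 3.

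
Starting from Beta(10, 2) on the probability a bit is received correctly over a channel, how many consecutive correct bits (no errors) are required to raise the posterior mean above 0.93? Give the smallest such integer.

After k correct bits and 0 errors the posterior is Beta(10+k, 2), with mean (10+k)/(10+2+k).
Set (10+k)/(12+k) > 0.93 and solve: k > (0.93·12 − 10)/(1 − 0.93) = 16.571.
The smallest integer exceeding 16.571 is 17.

k = 17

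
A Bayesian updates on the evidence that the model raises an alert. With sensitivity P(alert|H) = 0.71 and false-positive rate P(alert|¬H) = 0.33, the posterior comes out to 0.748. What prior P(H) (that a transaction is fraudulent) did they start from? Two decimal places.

Bayes' rule in odds form gives O(H|E) = O(H)·[P(E|H)/P(E|¬H)], hence O(H) = O(H|E)/LR.
Posterior odds = 0.748/(1−0.748) = 2.9683. LR = 0.71/0.33 = 2.1515.
Prior odds = 2.9683/2.1515 = 1.3796, so P(H) = 1.3796/(1+1.3796) ≈ 0.58.

P(H) = 0.58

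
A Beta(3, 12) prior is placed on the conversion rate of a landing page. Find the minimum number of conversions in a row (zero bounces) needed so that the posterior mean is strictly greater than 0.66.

After k conversions and 0 bounces the posterior is Beta(3+k, 12), with mean (3+k)/(3+12+k).
Set (3+k)/(15+k) > 0.66 and solve: k > (0.66·15 − 3)/(1 − 0.66) = 20.294.
The smallest integer exceeding 20.294 is 21, and checking k=21: (24)/(36) = 0.6667 > 0.66.

k = 21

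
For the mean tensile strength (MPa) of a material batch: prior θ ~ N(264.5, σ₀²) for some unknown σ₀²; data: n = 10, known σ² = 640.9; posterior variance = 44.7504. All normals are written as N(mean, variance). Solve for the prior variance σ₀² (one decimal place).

Posterior precision equals prior precision plus data precision: 1/σ_n² = 1/σ₀² + n/σ².
So 1/σ₀² = 1/44.7504 − 10/640.9 = 0.022346 − 0.015603 = 0.006743.
Hence σ₀² = 1/0.006743 ≈ 148.3.

σ₀² = 148.3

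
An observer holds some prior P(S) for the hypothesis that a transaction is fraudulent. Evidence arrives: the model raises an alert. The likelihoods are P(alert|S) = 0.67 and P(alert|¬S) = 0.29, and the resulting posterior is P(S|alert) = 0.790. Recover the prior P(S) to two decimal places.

P(S) = 0.62

Bayes' rule in odds form gives O(S|E) = O(S)·[P(E|S)/P(E|¬S)], hence O(S) = O(S|E)/LR.
Posterior odds = 0.790/(1−0.790) = 3.7619. LR = 0.67/0.29 = 2.3103.
Prior odds = 3.7619/2.3103 = 1.6283, so P(S) = 1.6283/(1+1.6283) ≈ 0.62.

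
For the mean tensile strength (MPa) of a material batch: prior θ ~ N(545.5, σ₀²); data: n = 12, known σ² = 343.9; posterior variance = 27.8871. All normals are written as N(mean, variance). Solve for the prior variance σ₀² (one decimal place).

Posterior precision equals prior precision plus data precision: 1/σ_n² = 1/σ₀² + n/σ².
So 1/σ₀² = 1/27.8871 − 12/343.9 = 0.035859 − 0.034894 = 0.000965.
Hence σ₀² = 1/0.000965 ≈ 1036.3.

σ₀² = 1036.3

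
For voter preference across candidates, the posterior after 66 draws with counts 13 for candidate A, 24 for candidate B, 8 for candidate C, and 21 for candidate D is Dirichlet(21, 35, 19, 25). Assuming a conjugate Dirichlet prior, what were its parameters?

Dirichlet(8, 11, 11, 4)

For a Dirichlet(α) prior with multinomial counts c, the posterior is Dirichlet(α + c) componentwise.
Subtract each count from the matching posterior parameter: 21−13=8, 35−24=11, 19−8=11, 25−21=4.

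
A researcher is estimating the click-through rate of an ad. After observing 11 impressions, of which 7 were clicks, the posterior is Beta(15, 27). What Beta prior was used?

Beta(8, 23)

Beta is conjugate to the binomial likelihood: posterior = Beta(α+s, β+f).
Subtract the data counts: 15−7=8, 27−4=23.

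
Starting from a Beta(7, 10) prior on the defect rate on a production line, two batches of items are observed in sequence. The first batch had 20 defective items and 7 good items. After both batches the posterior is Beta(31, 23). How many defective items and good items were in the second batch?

Sequential conjugate updates are equivalent to a single update on the pooled data, so total successes = posterior α − prior α and total failures = posterior β − prior β.
Total across both batches: 31−7=24 defective items, 23−10=13 good items.
Subtract the first batch: 24−20=4 defective items and 13−7=6 good items.

4 defective items and 6 good items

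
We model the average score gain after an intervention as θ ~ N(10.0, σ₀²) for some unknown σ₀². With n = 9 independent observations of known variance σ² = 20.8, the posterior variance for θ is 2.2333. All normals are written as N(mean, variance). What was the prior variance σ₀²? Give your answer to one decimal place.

σ₀² = 66.3

Posterior precision equals prior precision plus data precision: 1/σ_n² = 1/σ₀² + n/σ².
So 1/σ₀² = 1/2.2333 − 9/20.8 = 0.447768 − 0.432692 = 0.015076.
Hence σ₀² = 1/0.015076 ≈ 66.3.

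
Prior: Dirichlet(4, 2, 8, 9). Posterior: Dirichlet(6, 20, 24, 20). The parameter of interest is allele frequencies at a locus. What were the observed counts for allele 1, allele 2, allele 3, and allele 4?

counts (2, 18, 16, 11)

For a Dirichlet(α) prior with multinomial counts c, the posterior is Dirichlet(α + c) componentwise.
Counts are posterior − prior componentwise: 6−4=2, 20−2=18, 24−8=16, 20−9=11.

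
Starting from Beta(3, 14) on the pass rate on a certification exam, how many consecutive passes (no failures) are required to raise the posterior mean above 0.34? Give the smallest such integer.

k = 5

After k passes and 0 failures the posterior is Beta(3+k, 14), with mean (3+k)/(3+14+k).
Set (3+k)/(17+k) > 0.34 and solve: k > (0.34·17 − 3)/(1 − 0.34) = 4.212.
The smallest integer exceeding 4.212 is 5.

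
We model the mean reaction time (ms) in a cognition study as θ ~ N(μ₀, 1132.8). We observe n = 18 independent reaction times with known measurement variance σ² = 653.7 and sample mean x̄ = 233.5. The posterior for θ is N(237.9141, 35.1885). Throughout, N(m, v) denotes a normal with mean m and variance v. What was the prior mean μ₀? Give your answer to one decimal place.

The posterior mean is a precision-weighted average: μ_n = (τ₀μ₀ + τ_data·x̄)/(τ₀+τ_data), with τ₀=1/σ₀² and τ_data=n/σ².
Here τ₀ = 1/1132.8 = 0.000883 and τ_data = 18/653.7 = 0.027536, so τ_n = 0.028419.
Rearranging for μ₀: μ₀ = (μ_n·τ_n − τ_data·x̄)/τ₀ = (237.9141·0.028419 − 0.027536·233.5) / 0.000883 = 0.331625/0.000883 ≈ 375.6.

μ₀ = 375.6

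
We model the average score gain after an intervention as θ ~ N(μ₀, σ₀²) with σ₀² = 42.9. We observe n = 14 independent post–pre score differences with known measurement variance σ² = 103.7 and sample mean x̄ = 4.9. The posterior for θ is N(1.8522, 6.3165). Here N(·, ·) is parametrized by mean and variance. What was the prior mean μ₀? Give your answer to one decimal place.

The posterior mean is a precision-weighted average: μ_n = (τ₀μ₀ + τ_data·x̄)/(τ₀+τ_data), with τ₀=1/σ₀² and τ_data=n/σ².
Here τ₀ = 1/42.9 = 0.023310 and τ_data = 14/103.7 = 0.135005, so τ_n = 0.158315.
Rearranging for μ₀: μ₀ = (μ_n·τ_n − τ_data·x̄)/τ₀ = (1.8522·0.158315 − 0.135005·4.9) / 0.023310 = -0.368293/0.023310 ≈ -15.8.

μ₀ = -15.8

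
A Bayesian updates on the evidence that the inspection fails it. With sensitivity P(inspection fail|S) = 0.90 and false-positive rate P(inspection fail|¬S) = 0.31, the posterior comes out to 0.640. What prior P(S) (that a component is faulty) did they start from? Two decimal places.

P(S) = 0.38

Bayes' rule in odds form gives O(S|E) = O(S)·[P(E|S)/P(E|¬S)], hence O(S) = O(S|E)/LR.
Posterior odds = 0.640/(1−0.640) = 1.7778. LR = 0.90/0.31 = 2.9032.
Prior odds = 1.7778/2.9032 = 0.6124, so P(S) = 0.6124/(1+0.6124) ≈ 0.38.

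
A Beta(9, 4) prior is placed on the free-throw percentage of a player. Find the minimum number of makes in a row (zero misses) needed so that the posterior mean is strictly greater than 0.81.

k = 9

After k makes and 0 misses the posterior is Beta(9+k, 4), with mean (9+k)/(9+4+k).
Set (9+k)/(13+k) > 0.81 and solve: k > (0.81·13 − 9)/(1 − 0.81) = 8.053.
The smallest integer exceeding 8.053 is 9, and checking k=9: (18)/(22) = 0.8182 > 0.81.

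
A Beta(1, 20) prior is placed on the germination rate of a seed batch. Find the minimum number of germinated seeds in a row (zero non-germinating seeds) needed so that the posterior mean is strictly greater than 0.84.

k = 105

After k germinated seeds and 0 non-germinating seeds the posterior is Beta(1+k, 20), with mean (1+k)/(1+20+k).
Set (1+k)/(21+k) > 0.84 and solve: k > (0.84·21 − 1)/(1 − 0.84) = 104.000.
The smallest integer exceeding 104.000 is 105, and checking k=105: (106)/(126) = 0.8413 > 0.84.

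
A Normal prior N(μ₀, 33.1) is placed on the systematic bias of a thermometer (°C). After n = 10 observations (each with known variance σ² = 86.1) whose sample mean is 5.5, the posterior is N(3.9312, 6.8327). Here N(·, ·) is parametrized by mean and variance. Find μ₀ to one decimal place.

μ₀ = -2.1

With known observation variance, the Normal–Normal posterior has precision τ_n = τ₀ + n/σ² and mean μ_n = (τ₀μ₀ + (n/σ²)x̄)/τ_n.
Here τ₀ = 1/33.1 = 0.030211 and τ_data = 10/86.1 = 0.116144, so τ_n = 0.146355.
Rearranging for μ₀: μ₀ = (μ_n·τ_n − τ_data·x̄)/τ₀ = (3.9312·0.146355 − 0.116144·5.5) / 0.030211 = -0.063441/0.030211 ≈ -2.1.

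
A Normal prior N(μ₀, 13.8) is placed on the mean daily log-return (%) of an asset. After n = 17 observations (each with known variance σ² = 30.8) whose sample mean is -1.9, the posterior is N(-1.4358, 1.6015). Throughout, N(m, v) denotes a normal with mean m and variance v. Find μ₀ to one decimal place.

μ₀ = 2.1

With known observation variance, the Normal–Normal posterior has precision τ_n = τ₀ + n/σ² and mean μ_n = (τ₀μ₀ + (n/σ²)x̄)/τ_n.
Here τ₀ = 1/13.8 = 0.072464 and τ_data = 17/30.8 = 0.551948, so τ_n = 0.624412.
Rearranging for μ₀: μ₀ = (μ_n·τ_n − τ_data·x̄)/τ₀ = (-1.4358·0.624412 − 0.551948·-1.9) / 0.072464 = 0.152170/0.072464 ≈ 2.1.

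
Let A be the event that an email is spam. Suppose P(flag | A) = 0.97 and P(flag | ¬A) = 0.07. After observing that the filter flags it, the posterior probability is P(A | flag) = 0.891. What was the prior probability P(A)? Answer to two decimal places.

In odds form, posterior odds = prior odds × likelihood ratio, so prior odds = posterior odds ÷ LR.
Posterior odds = 0.891/(1−0.891) = 8.1743. LR = 0.97/0.07 = 13.8571.
Prior odds = 8.1743/13.8571 = 0.5899, so P(A) = 0.5899/(1+0.5899) ≈ 0.37.

P(A) = 0.37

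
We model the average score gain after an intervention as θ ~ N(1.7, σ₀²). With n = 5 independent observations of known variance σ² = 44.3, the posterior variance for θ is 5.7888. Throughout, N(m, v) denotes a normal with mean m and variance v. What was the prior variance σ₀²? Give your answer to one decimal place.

Posterior precision equals prior precision plus data precision: 1/σ_n² = 1/σ₀² + n/σ².
So 1/σ₀² = 1/5.7888 − 5/44.3 = 0.172747 − 0.112867 = 0.059880.
Hence σ₀² = 1/0.059880 ≈ 16.7.

σ₀² = 16.7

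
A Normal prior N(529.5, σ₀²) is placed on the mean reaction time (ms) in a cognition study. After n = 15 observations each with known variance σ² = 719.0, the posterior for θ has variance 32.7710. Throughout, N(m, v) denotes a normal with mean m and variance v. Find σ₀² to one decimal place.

σ₀² = 103.6

Posterior precision equals prior precision plus data precision: 1/σ_n² = 1/σ₀² + n/σ².
So 1/σ₀² = 1/32.7710 − 15/719.0 = 0.030515 − 0.020862 = 0.009653.
Hence σ₀² = 1/0.009653 ≈ 103.6.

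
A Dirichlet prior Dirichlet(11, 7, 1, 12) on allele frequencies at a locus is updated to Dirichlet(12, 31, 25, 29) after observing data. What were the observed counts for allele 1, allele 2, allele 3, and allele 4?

counts (1, 24, 24, 17)

For a Dirichlet(α) prior with multinomial counts c, the posterior is Dirichlet(α + c) componentwise.
Counts are posterior − prior componentwise: 12−11=1, 31−7=24, 25−1=24, 29−12=17.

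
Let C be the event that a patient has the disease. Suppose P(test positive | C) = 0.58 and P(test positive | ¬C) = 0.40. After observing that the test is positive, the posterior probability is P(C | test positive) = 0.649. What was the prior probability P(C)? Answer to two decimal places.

P(C) = 0.56

Bayes' rule in odds form gives O(C|E) = O(C)·[P(E|C)/P(E|¬C)], hence O(C) = O(C|E)/LR.
Posterior odds = 0.649/(1−0.649) = 1.8490. LR = 0.58/0.40 = 1.4500.
Prior odds = 1.8490/1.4500 = 1.2752, so P(C) = 1.2752/(1+1.2752) ≈ 0.56.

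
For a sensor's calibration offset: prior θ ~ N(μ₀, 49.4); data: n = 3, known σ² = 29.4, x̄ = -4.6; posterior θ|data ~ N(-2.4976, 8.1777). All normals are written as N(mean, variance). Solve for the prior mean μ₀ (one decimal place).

μ₀ = 8.1

With known observation variance, the Normal–Normal posterior has precision τ_n = τ₀ + n/σ² and mean μ_n = (τ₀μ₀ + (n/σ²)x̄)/τ_n.
Here τ₀ = 1/49.4 = 0.020243 and τ_data = 3/29.4 = 0.102041, so τ_n = 0.122284.
Rearranging for μ₀: μ₀ = (μ_n·τ_n − τ_data·x̄)/τ₀ = (-2.4976·0.122284 − 0.102041·-4.6) / 0.020243 = 0.163972/0.020243 ≈ 8.1.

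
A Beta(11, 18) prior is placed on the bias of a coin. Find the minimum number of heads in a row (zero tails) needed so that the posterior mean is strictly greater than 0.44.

k = 4

After k heads and 0 tails the posterior is Beta(11+k, 18), with mean (11+k)/(11+18+k).
Set (11+k)/(29+k) > 0.44 and solve: k > (0.44·29 − 11)/(1 − 0.44) = 3.143.
The smallest integer exceeding 3.143 is 4, and checking k=4: (15)/(33) = 0.4545 > 0.44.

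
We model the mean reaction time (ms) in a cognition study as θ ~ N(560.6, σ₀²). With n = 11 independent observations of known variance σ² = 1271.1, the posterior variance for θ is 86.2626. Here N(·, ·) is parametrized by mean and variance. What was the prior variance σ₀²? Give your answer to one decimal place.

Posterior precision equals prior precision plus data precision: 1/σ_n² = 1/σ₀² + n/σ².
So 1/σ₀² = 1/86.2626 − 11/1271.1 = 0.011593 − 0.008654 = 0.002939.
Hence σ₀² = 1/0.002939 ≈ 340.3.

σ₀² = 340.3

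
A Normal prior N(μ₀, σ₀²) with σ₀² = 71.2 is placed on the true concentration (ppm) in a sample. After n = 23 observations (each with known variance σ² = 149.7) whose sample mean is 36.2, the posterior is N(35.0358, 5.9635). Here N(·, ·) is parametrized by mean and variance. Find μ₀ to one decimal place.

μ₀ = 22.3

The posterior mean is a precision-weighted average: μ_n = (τ₀μ₀ + τ_data·x̄)/(τ₀+τ_data), with τ₀=1/σ₀² and τ_data=n/σ².
Here τ₀ = 1/71.2 = 0.014045 and τ_data = 23/149.7 = 0.153641, so τ_n = 0.167686.
Rearranging for μ₀: μ₀ = (μ_n·τ_n − τ_data·x̄)/τ₀ = (35.0358·0.167686 − 0.153641·36.2) / 0.014045 = 0.313209/0.014045 ≈ 22.3.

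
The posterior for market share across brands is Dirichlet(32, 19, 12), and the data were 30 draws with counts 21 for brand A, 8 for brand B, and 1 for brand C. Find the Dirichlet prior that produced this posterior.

Dirichlet(11, 11, 11)

For a Dirichlet(α) prior with multinomial counts c, the posterior is Dirichlet(α + c) componentwise.
Subtract each count from the matching posterior parameter: 32−21=11, 19−8=11, 12−1=11.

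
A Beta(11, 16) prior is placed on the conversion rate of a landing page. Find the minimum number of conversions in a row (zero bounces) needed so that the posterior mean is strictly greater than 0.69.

After k conversions and 0 bounces the posterior is Beta(11+k, 16), with mean (11+k)/(11+16+k).
Set (11+k)/(27+k) > 0.69 and solve: k > (0.69·27 − 11)/(1 − 0.69) = 24.613.
The smallest integer exceeding 24.613 is 25, and checking k=25: (36)/(52) = 0.6923 > 0.69.

k = 25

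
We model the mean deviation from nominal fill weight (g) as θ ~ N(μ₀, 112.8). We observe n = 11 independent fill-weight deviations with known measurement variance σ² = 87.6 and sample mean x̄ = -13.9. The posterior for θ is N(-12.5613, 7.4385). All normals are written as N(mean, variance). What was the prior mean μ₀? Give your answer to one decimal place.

μ₀ = 6.4

With known observation variance, the Normal–Normal posterior has precision τ_n = τ₀ + n/σ² and mean μ_n = (τ₀μ₀ + (n/σ²)x̄)/τ_n.
Here τ₀ = 1/112.8 = 0.008865 and τ_data = 11/87.6 = 0.125571, so τ_n = 0.134436.
Rearranging for μ₀: μ₀ = (μ_n·τ_n − τ_data·x̄)/τ₀ = (-12.5613·0.134436 − 0.125571·-13.9) / 0.008865 = 0.056746/0.008865 ≈ 6.4.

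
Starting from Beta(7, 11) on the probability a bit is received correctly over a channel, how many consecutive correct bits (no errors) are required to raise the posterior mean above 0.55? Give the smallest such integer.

k = 7

After k correct bits and 0 errors the posterior is Beta(7+k, 11), with mean (7+k)/(7+11+k).
Set (7+k)/(18+k) > 0.55 and solve: k > (0.55·18 − 7)/(1 − 0.55) = 6.444.
The smallest integer exceeding 6.444 is 7, and checking k=7: (14)/(25) = 0.5600 > 0.55.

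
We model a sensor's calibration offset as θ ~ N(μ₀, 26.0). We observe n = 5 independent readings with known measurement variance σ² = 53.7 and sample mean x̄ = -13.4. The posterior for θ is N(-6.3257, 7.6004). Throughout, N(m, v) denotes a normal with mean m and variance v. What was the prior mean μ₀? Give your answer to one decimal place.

The posterior mean is a precision-weighted average: μ_n = (τ₀μ₀ + τ_data·x̄)/(τ₀+τ_data), with τ₀=1/σ₀² and τ_data=n/σ².
Here τ₀ = 1/26.0 = 0.038462 and τ_data = 5/53.7 = 0.093110, so τ_n = 0.131572.
Rearranging for μ₀: μ₀ = (μ_n·τ_n − τ_data·x̄)/τ₀ = (-6.3257·0.131572 − 0.093110·-13.4) / 0.038462 = 0.415389/0.038462 ≈ 10.8.

μ₀ = 10.8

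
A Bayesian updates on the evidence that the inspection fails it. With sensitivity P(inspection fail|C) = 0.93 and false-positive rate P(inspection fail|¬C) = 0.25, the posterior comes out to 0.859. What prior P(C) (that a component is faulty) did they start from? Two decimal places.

Bayes' rule in odds form gives O(C|E) = O(C)·[P(E|C)/P(E|¬C)], hence O(C) = O(C|E)/LR.
Posterior odds = 0.859/(1−0.859) = 6.0922. LR = 0.93/0.25 = 3.7200.
Prior odds = 6.0922/3.7200 = 1.6377, so P(C) = 1.6377/(1+1.6377) ≈ 0.62.

P(C) = 0.62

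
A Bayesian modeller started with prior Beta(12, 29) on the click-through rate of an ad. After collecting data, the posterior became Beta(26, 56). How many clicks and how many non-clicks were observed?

14 clicks and 27 non-clicks

Under Beta–binomial conjugacy the posterior parameters are (α+s, β+f).
Match parameters: s=26−12=14, f=56−29=27.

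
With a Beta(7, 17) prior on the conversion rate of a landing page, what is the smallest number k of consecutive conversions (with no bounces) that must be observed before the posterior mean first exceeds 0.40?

After k conversions and 0 bounces the posterior is Beta(7+k, 17), with mean (7+k)/(7+17+k).
Set (7+k)/(24+k) > 0.40 and solve: k > (0.40·24 − 7)/(1 − 0.40) = 4.333.
The smallest integer exceeding 4.333 is 5.

k = 5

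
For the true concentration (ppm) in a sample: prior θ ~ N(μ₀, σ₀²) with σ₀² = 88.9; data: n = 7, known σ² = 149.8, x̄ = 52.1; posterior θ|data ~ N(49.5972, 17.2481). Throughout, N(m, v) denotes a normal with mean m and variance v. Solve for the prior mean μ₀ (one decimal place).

μ₀ = 39.2

With known observation variance, the Normal–Normal posterior has precision τ_n = τ₀ + n/σ² and mean μ_n = (τ₀μ₀ + (n/σ²)x̄)/τ_n.
Here τ₀ = 1/88.9 = 0.011249 and τ_data = 7/149.8 = 0.046729, so τ_n = 0.057978.
Rearranging for μ₀: μ₀ = (μ_n·τ_n − τ_data·x̄)/τ₀ = (49.5972·0.057978 − 0.046729·52.1) / 0.011249 = 0.440966/0.011249 ≈ 39.2.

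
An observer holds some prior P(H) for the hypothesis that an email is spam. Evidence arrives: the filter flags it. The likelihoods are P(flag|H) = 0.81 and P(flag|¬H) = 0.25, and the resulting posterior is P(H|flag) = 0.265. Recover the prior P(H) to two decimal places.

P(H) = 0.10

In odds form, posterior odds = prior odds × likelihood ratio, so prior odds = posterior odds ÷ LR.
Posterior odds = 0.265/(1−0.265) = 0.3605. LR = 0.81/0.25 = 3.2400.
Prior odds = 0.3605/3.2400 = 0.1113, so P(H) = 0.1113/(1+0.1113) ≈ 0.10.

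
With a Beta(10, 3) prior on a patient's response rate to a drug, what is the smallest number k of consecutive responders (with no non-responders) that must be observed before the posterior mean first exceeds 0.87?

k = 11

After k responders and 0 non-responders the posterior is Beta(10+k, 3), with mean (10+k)/(10+3+k).
Set (10+k)/(13+k) > 0.87 and solve: k > (0.87·13 − 10)/(1 − 0.87) = 10.077.
The smallest integer exceeding 10.077 is 11.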